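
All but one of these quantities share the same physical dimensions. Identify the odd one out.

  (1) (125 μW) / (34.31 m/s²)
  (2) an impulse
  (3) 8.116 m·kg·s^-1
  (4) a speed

Dimensions:
  (1) [kg·m²·s⁻³] / [m·s⁻²] = kg·m·s⁻¹
  (2) [impulse] = kg·m·s⁻¹
  (3) kg·m·s⁻¹
  (4) [speed] = m·s⁻¹
All reduce to kg·m·s⁻¹ except (4), which is m·s⁻¹.

(4)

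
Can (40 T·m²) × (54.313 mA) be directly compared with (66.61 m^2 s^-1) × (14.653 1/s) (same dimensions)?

Dimensions:
  (40 T·m²) × (54.313 mA):  [kg·m²·s⁻²·A⁻¹] · [A] = kg·m²·s⁻²
  (66.61 m^2 s^-1) × (14.653 1/s):  [m²·s⁻¹] · [s⁻¹] = m²·s⁻²
kg·m²·s⁻² ≠ m²·s⁻², so they cannot be added.

No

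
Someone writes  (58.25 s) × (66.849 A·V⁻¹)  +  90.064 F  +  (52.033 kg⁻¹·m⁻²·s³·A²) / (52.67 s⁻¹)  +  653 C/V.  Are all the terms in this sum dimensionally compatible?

Yes

Work out the base dimensions of each:
  (58.25 s) × (66.849 A·V⁻¹):  [s] · [kg⁻¹·m⁻²·s³·A²] = kg⁻¹·m⁻²·s⁴·A²
  90.064 F:  F = C·V⁻¹ = kg⁻¹·m⁻²·s⁴·A²
  (52.033 kg⁻¹·m⁻²·s³·A²) / (52.67 s⁻¹):  [kg⁻¹·m⁻²·s³·A²] / [s⁻¹] = kg⁻¹·m⁻²·s⁴·A²
  653 C/V:  C·V⁻¹ = s·A·(J·C⁻¹)⁻¹ = kg⁻¹·m⁻²·s⁴·A²
Every term reduces to kg⁻¹·m⁻²·s⁴·A².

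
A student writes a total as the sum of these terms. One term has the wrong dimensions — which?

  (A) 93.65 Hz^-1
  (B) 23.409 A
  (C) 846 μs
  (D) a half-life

(B)

In SI base units:
  (A) Hz⁻¹ = (s⁻¹)⁻¹ = s
  (B) A
  (C) s
  (D) [half-life] = s
All reduce to s except (B), which is A.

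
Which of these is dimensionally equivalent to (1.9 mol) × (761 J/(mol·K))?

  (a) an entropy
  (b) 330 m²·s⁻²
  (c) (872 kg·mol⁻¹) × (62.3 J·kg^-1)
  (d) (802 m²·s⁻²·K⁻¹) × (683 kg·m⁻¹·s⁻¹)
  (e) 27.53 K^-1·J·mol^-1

Reference: [mol] · [kg·m²·s⁻²·K⁻¹·mol⁻¹] = kg·m²·s⁻²·K⁻¹.
Each option:
  (a) [entropy] = kg·m²·s⁻²·K⁻¹  ← same
  (b) m²·s⁻²
  (c) [kg·mol⁻¹] · [m²·s⁻²] = kg·m²·s⁻²·mol⁻¹
  (d) [m²·s⁻²·K⁻¹] · [kg·m⁻¹·s⁻¹] = kg·m·s⁻³·K⁻¹
  (e) J·mol⁻¹·K⁻¹ = N·m·mol⁻¹·K⁻¹ = kg·m²·s⁻²·K⁻¹·mol⁻¹
Only (a) matches kg·m²·s⁻²·K⁻¹.

(a)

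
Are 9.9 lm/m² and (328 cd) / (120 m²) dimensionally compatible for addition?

Reduce each to base SI dimensions:
  9.9 lm/m²:  lm·m⁻² = cd·m⁻² = m⁻²·cd
  (328 cd) / (120 m²):  [cd] / [m²] = m⁻²·cd
Both are m⁻²·cd, so they have the same dimensions and can be added.

Yes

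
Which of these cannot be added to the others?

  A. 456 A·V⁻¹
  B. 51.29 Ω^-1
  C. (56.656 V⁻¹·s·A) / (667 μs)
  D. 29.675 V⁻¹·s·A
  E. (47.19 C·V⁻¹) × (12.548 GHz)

D.

Work out the base dimensions of each:
  A. A·V⁻¹ = A·(J·C⁻¹)⁻¹ = kg⁻¹·m⁻²·s³·A²
  B. Ω⁻¹ = (V·A⁻¹)⁻¹ = kg⁻¹·m⁻²·s³·A²
  C. [kg⁻¹·m⁻²·s⁴·A²] / [s] = kg⁻¹·m⁻²·s³·A²
  D. A·s·V⁻¹ = A·s·(J·C⁻¹)⁻¹ = kg⁻¹·m⁻²·s⁴·A²
  E. [kg⁻¹·m⁻²·s⁴·A²] · [s⁻¹] = kg⁻¹·m⁻²·s³·A²
All reduce to kg⁻¹·m⁻²·s³·A² except D., which is kg⁻¹·m⁻²·s⁴·A².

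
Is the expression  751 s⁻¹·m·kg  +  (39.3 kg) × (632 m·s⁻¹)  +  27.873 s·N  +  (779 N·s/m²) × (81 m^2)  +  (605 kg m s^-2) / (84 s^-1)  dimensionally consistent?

Yes

Dimensions:
  751 s⁻¹·m·kg:  kg·m·s⁻¹
  (39.3 kg) × (632 m·s⁻¹):  [kg] · [m·s⁻¹] = kg·m·s⁻¹
  27.873 s·N:  N·s = kg·m·s⁻²·s = kg·m·s⁻¹
  (779 N·s/m²) × (81 m^2):  [kg·m⁻¹·s⁻¹] · [m²] = kg·m·s⁻¹
  (605 kg m s^-2) / (84 s^-1):  [kg·m·s⁻²] / [s⁻¹] = kg·m·s⁻¹
Every term reduces to kg·m·s⁻¹.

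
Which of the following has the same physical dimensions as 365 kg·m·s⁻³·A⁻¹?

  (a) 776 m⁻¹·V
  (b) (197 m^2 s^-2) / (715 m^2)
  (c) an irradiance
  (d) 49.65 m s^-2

(a)

Reference: kg·m·s⁻³·A⁻¹.
Each option:
  (a) V·m⁻¹ = J·C⁻¹·m⁻¹ = kg·m·s⁻³·A⁻¹  ← same
  (b) [m²·s⁻²] / [m²] = s⁻²
  (c) [irradiance] = kg·s⁻³
  (d) m·s⁻²
Only (a) matches kg·m·s⁻³·A⁻¹.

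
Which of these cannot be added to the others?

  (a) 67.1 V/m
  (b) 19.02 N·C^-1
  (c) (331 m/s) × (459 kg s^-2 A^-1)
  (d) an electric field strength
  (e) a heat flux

(e)

In SI base units:
  (a) V·m⁻¹ = J·C⁻¹·m⁻¹ = kg·m·s⁻³·A⁻¹
  (b) N·C⁻¹ = kg·m·s⁻²·(s·A)⁻¹ = kg·m·s⁻³·A⁻¹
  (c) [m·s⁻¹] · [kg·s⁻²·A⁻¹] = kg·m·s⁻³·A⁻¹
  (d) [electric field strength] = kg·m·s⁻³·A⁻¹
  (e) [heat flux] = kg·s⁻³
All reduce to kg·m·s⁻³·A⁻¹ except (e), which is kg·s⁻³.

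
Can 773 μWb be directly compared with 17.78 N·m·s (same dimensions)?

No

Work out the base dimensions of each:
  773 μWb:  Wb = V·s = kg·m²·s⁻²·A⁻¹
  17.78 N·m·s:  N·m·s = kg·m·s⁻²·m·s = kg·m²·s⁻¹
kg·m²·s⁻²·A⁻¹ ≠ kg·m²·s⁻¹, so they cannot be added.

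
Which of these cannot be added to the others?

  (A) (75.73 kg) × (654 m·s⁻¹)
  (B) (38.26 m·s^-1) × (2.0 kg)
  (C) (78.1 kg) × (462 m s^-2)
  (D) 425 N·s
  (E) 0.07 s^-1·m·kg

(C)

Dimensions:
  (A) [kg] · [m·s⁻¹] = kg·m·s⁻¹
  (B) [m·s⁻¹] · [kg] = kg·m·s⁻¹
  (C) [kg] · [m·s⁻²] = kg·m·s⁻²
  (D) N·s = kg·m·s⁻²·s = kg·m·s⁻¹
  (E) kg·m·s⁻¹
All reduce to kg·m·s⁻¹ except (C), which is kg·m·s⁻².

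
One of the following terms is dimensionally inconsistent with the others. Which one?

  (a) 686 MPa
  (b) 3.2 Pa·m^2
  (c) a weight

(a)

Reduce each to base SI dimensions:
  (a) Pa = N·m⁻² = kg·m⁻¹·s⁻²
  (b) Pa·m² = N·m⁻²·m² = kg·m·s⁻²
  (c) [weight] = kg·m·s⁻²
All reduce to kg·m·s⁻² except (a), which is kg·m⁻¹·s⁻².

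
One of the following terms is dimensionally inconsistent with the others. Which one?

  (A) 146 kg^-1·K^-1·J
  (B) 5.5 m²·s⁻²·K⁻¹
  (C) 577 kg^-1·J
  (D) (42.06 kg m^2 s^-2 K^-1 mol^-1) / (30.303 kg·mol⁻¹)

Dimensions:
  (A) J·kg⁻¹·K⁻¹ = N·m·kg⁻¹·K⁻¹ = m²·s⁻²·K⁻¹
  (B) m²·s⁻²·K⁻¹
  (C) J·kg⁻¹ = N·m·kg⁻¹ = m²·s⁻²
  (D) [kg·m²·s⁻²·K⁻¹·mol⁻¹] / [kg·mol⁻¹] = m²·s⁻²·K⁻¹
All reduce to m²·s⁻²·K⁻¹ except (C), which is m²·s⁻².

(C)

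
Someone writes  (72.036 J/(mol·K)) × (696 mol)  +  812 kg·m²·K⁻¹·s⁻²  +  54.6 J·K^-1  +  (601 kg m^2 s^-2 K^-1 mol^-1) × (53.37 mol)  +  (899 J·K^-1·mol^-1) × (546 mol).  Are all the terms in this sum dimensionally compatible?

Yes

Work out the base dimensions of each:
  (72.036 J/(mol·K)) × (696 mol):  [kg·m²·s⁻²·K⁻¹·mol⁻¹] · [mol] = kg·m²·s⁻²·K⁻¹
  812 kg·m²·K⁻¹·s⁻²:  kg·m²·s⁻²·K⁻¹
  54.6 J·K^-1:  J·K⁻¹ = N·m·K⁻¹ = kg·m²·s⁻²·K⁻¹
  (601 kg m^2 s^-2 K^-1 mol^-1) × (53.37 mol):  [kg·m²·s⁻²·K⁻¹·mol⁻¹] · [mol] = kg·m²·s⁻²·K⁻¹
  (899 J·K^-1·mol^-1) × (546 mol):  [kg·m²·s⁻²·K⁻¹·mol⁻¹] · [mol] = kg·m²·s⁻²·K⁻¹
Every term reduces to kg·m²·s⁻²·K⁻¹.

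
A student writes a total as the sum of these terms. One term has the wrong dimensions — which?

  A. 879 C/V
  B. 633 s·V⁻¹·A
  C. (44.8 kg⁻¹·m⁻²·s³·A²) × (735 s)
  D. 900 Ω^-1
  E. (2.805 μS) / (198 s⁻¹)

Dimensions:
  A. C·V⁻¹ = s·A·(J·C⁻¹)⁻¹ = kg⁻¹·m⁻²·s⁴·A²
  B. A·s·V⁻¹ = A·s·(J·C⁻¹)⁻¹ = kg⁻¹·m⁻²·s⁴·A²
  C. [kg⁻¹·m⁻²·s³·A²] · [s] = kg⁻¹·m⁻²·s⁴·A²
  D. Ω⁻¹ = (V·A⁻¹)⁻¹ = kg⁻¹·m⁻²·s³·A²
  E. [kg⁻¹·m⁻²·s³·A²] / [s⁻¹] = kg⁻¹·m⁻²·s⁴·A²
All reduce to kg⁻¹·m⁻²·s⁴·A² except D., which is kg⁻¹·m⁻²·s³·A².

D.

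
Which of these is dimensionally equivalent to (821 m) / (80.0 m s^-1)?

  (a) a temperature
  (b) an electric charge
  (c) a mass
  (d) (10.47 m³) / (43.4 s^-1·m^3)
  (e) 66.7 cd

Reference: [m] / [m·s⁻¹] = s.
Each option:
  (a) [temperature] = K
  (b) [electric charge] = s·A
  (c) [mass] = kg
  (d) [m³] / [m³·s⁻¹] = s  ← same
  (e) cd
Only (d) matches s.

(d)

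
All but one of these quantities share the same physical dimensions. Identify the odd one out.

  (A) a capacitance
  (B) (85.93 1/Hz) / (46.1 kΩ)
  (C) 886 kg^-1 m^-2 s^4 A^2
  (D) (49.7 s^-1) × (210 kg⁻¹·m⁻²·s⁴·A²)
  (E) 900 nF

Work out the base dimensions of each:
  (A) [capacitance] = kg⁻¹·m⁻²·s⁴·A²
  (B) [s] / [kg·m²·s⁻³·A⁻²] = kg⁻¹·m⁻²·s⁴·A²
  (C) kg⁻¹·m⁻²·s⁴·A²
  (D) [s⁻¹] · [kg⁻¹·m⁻²·s⁴·A²] = kg⁻¹·m⁻²·s³·A²
  (E) F = C·V⁻¹ = kg⁻¹·m⁻²·s⁴·A²
All reduce to kg⁻¹·m⁻²·s⁴·A² except (D), which is kg⁻¹·m⁻²·s³·A².

(D)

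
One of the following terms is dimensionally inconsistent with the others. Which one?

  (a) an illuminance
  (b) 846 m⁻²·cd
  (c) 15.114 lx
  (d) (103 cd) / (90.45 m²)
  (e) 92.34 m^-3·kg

(e)

In SI base units:
  (a) [illuminance] = m⁻²·cd
  (b) m⁻²·cd
  (c) lx = lm·m⁻² = m⁻²·cd
  (d) [cd] / [m²] = m⁻²·cd
  (e) kg·m⁻³
All reduce to m⁻²·cd except (e), which is kg·m⁻³.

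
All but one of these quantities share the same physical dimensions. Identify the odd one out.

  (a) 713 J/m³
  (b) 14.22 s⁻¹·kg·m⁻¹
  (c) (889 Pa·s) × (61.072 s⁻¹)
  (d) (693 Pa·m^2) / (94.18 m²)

(b)

Dimensions:
  (a) J·m⁻³ = N·m·m⁻³ = kg·m⁻¹·s⁻²
  (b) kg·m⁻¹·s⁻¹
  (c) [kg·m⁻¹·s⁻¹] · [s⁻¹] = kg·m⁻¹·s⁻²
  (d) [kg·m·s⁻²] / [m²] = kg·m⁻¹·s⁻²
All reduce to kg·m⁻¹·s⁻² except (b), which is kg·m⁻¹·s⁻¹.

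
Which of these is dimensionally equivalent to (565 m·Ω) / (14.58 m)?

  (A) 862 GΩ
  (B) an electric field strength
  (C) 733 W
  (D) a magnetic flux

(A)

Reference: [kg·m³·s⁻³·A⁻²] / [m] = kg·m²·s⁻³·A⁻².
Each option:
  (A) Ω = V·A⁻¹ = kg·m²·s⁻³·A⁻²  ← same
  (B) [electric field strength] = kg·m·s⁻³·A⁻¹
  (C) W = J·s⁻¹ = kg·m²·s⁻³
  (D) [magnetic flux] = kg·m²·s⁻²·A⁻¹
Only (A) matches kg·m²·s⁻³·A⁻².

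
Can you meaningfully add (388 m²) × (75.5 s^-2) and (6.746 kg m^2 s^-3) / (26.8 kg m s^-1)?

Dimensions:
  (388 m²) × (75.5 s^-2):  [m²] · [s⁻²] = m²·s⁻²
  (6.746 kg m^2 s^-3) / (26.8 kg m s^-1):  [kg·m²·s⁻³] / [kg·m·s⁻¹] = m·s⁻²
m²·s⁻² ≠ m·s⁻², so they cannot be added.

No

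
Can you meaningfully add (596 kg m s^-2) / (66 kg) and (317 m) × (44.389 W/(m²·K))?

No

Work out the base dimensions of each:
  (596 kg m s^-2) / (66 kg):  [kg·m·s⁻²] / [kg] = m·s⁻²
  (317 m) × (44.389 W/(m²·K)):  [m] · [kg·s⁻³·K⁻¹] = kg·m·s⁻³·K⁻¹
m·s⁻² ≠ kg·m·s⁻³·K⁻¹, so they cannot be added.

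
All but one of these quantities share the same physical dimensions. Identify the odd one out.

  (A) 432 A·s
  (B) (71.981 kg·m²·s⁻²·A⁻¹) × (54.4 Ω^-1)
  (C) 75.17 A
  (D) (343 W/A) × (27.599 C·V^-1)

Dimensions:
  (A) A·s = s·A
  (B) [kg·m²·s⁻²·A⁻¹] · [kg⁻¹·m⁻²·s³·A²] = s·A
  (C) A
  (D) [kg·m²·s⁻³·A⁻¹] · [kg⁻¹·m⁻²·s⁴·A²] = s·A
All reduce to s·A except (C), which is A.

(C)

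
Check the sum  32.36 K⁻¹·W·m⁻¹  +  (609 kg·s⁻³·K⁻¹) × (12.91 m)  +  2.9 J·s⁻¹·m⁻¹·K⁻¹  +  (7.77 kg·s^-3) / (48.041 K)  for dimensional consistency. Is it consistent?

No

Reduce each to base SI dimensions:
  32.36 K⁻¹·W·m⁻¹:  W·m⁻¹·K⁻¹ = J·s⁻¹·m⁻¹·K⁻¹ = kg·m·s⁻³·K⁻¹
  (609 kg·s⁻³·K⁻¹) × (12.91 m):  [kg·s⁻³·K⁻¹] · [m] = kg·m·s⁻³·K⁻¹
  2.9 J·s⁻¹·m⁻¹·K⁻¹:  J·s⁻¹·m⁻¹·K⁻¹ = N·m·s⁻¹·m⁻¹·K⁻¹ = kg·m·s⁻³·K⁻¹
  (7.77 kg·s^-3) / (48.041 K):  [kg·s⁻³] / [K] = kg·s⁻³·K⁻¹
The terms do not share a single dimension (kg·m·s⁻³·K⁻¹ vs kg·s⁻³·K⁻¹).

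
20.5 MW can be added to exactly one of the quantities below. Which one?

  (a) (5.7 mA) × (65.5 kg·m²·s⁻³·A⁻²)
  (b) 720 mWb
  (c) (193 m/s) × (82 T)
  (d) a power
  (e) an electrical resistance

(d)

Reference: W = J·s⁻¹ = kg·m²·s⁻³.
Each option:
  (a) [A] · [kg·m²·s⁻³·A⁻²] = kg·m²·s⁻³·A⁻¹
  (b) Wb = V·s = kg·m²·s⁻²·A⁻¹
  (c) [m·s⁻¹] · [kg·s⁻²·A⁻¹] = kg·m·s⁻³·A⁻¹
  (d) [power] = kg·m²·s⁻³  ← same
  (e) [electrical resistance] = kg·m²·s⁻³·A⁻²
Only (d) matches kg·m²·s⁻³.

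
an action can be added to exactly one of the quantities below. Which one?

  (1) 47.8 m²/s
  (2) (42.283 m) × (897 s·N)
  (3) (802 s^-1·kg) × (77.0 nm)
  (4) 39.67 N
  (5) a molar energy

(2)

Reference: [action] = kg·m²·s⁻¹.
Each option:
  (1) m²·s⁻¹
  (2) [m] · [kg·m·s⁻¹] = kg·m²·s⁻¹  ← same
  (3) [kg·s⁻¹] · [m] = kg·m·s⁻¹
  (4) N = kg·m·s⁻²
  (5) [molar energy] = kg·m²·s⁻²·mol⁻¹
Only (2) matches kg·m²·s⁻¹.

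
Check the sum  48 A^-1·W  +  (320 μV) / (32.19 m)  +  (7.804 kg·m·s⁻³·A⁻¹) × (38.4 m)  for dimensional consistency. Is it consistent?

No

In SI base units:
  48 A^-1·W:  W·A⁻¹ = J·s⁻¹·A⁻¹ = kg·m²·s⁻³·A⁻¹
  (320 μV) / (32.19 m):  [kg·m²·s⁻³·A⁻¹] / [m] = kg·m·s⁻³·A⁻¹
  (7.804 kg·m·s⁻³·A⁻¹) × (38.4 m):  [kg·m·s⁻³·A⁻¹] · [m] = kg·m²·s⁻³·A⁻¹
The terms do not share a single dimension (kg·m²·s⁻³·A⁻¹ vs kg·m·s⁻³·A⁻¹).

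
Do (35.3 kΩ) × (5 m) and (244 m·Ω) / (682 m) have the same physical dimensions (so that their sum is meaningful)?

Dimensions:
  (35.3 kΩ) × (5 m):  [kg·m²·s⁻³·A⁻²] · [m] = kg·m³·s⁻³·A⁻²
  (244 m·Ω) / (682 m):  [kg·m³·s⁻³·A⁻²] / [m] = kg·m²·s⁻³·A⁻²
kg·m³·s⁻³·A⁻² ≠ kg·m²·s⁻³·A⁻², so they cannot be added.

No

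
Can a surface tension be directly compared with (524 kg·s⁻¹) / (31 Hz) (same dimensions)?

No

Dimensions:
  a surface tension:  [surface tension] = kg·s⁻²
  (524 kg·s⁻¹) / (31 Hz):  [kg·s⁻¹] / [s⁻¹] = kg
kg·s⁻² ≠ kg, so they cannot be added.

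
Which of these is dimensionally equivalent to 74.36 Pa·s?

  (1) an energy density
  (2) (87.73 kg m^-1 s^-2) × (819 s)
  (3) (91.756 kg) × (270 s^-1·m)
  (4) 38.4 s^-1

Reference: Pa·s = N·m⁻²·s = kg·m⁻¹·s⁻¹.
Each option:
  (1) [energy density] = kg·m⁻¹·s⁻²
  (2) [kg·m⁻¹·s⁻²] · [s] = kg·m⁻¹·s⁻¹  ← same
  (3) [kg] · [m·s⁻¹] = kg·m·s⁻¹
  (4) s⁻¹
Only (2) matches kg·m⁻¹·s⁻¹.

(2)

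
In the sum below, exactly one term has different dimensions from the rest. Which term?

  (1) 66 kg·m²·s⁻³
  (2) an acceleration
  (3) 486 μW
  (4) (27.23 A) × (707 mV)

(2)

In SI base units:
  (1) kg·m²·s⁻³
  (2) [acceleration] = m·s⁻²
  (3) W = J·s⁻¹ = kg·m²·s⁻³
  (4) [A] · [kg·m²·s⁻³·A⁻¹] = kg·m²·s⁻³
All reduce to kg·m²·s⁻³ except (2), which is m·s⁻².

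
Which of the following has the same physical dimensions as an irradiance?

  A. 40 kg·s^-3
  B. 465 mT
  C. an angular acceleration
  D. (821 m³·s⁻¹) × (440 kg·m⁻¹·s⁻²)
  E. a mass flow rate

Reference: [irradiance] = kg·s⁻³.
Each option:
  A. kg·s⁻³  ← same
  B. T = Wb·m⁻² = kg·s⁻²·A⁻¹
  C. [angular acceleration] = s⁻²
  D. [m³·s⁻¹] · [kg·m⁻¹·s⁻²] = kg·m²·s⁻³
  E. [mass flow rate] = kg·s⁻¹
Only A. matches kg·s⁻³.

A.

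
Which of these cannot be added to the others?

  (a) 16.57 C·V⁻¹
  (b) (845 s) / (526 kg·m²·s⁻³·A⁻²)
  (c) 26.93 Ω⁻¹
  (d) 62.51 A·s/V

Dimensions:
  (a) C·V⁻¹ = s·A·(J·C⁻¹)⁻¹ = kg⁻¹·m⁻²·s⁴·A²
  (b) [s] / [kg·m²·s⁻³·A⁻²] = kg⁻¹·m⁻²·s⁴·A²
  (c) Ω⁻¹ = (V·A⁻¹)⁻¹ = kg⁻¹·m⁻²·s³·A²
  (d) A·s·V⁻¹ = A·s·(J·C⁻¹)⁻¹ = kg⁻¹·m⁻²·s⁴·A²
All reduce to kg⁻¹·m⁻²·s⁴·A² except (c), which is kg⁻¹·m⁻²·s³·A².

(c)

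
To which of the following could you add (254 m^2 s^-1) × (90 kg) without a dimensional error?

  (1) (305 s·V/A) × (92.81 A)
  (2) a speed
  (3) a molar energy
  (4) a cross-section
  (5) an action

(5)

Reference: [m²·s⁻¹] · [kg] = kg·m²·s⁻¹.
Each option:
  (1) [kg·m²·s⁻²·A⁻²] · [A] = kg·m²·s⁻²·A⁻¹
  (2) [speed] = m·s⁻¹
  (3) [molar energy] = kg·m²·s⁻²·mol⁻¹
  (4) [cross-section] = m²
  (5) [action] = kg·m²·s⁻¹  ← same
Only (5) matches kg·m²·s⁻¹.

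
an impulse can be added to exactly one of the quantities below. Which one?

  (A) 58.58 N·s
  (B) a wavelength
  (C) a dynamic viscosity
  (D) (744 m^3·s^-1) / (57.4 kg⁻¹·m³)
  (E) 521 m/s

Reference: [impulse] = kg·m·s⁻¹.
Each option:
  (A) N·s = kg·m·s⁻²·s = kg·m·s⁻¹  ← same
  (B) [wavelength] = m
  (C) [dynamic viscosity] = kg·m⁻¹·s⁻¹
  (D) [m³·s⁻¹] / [kg⁻¹·m³] = kg·s⁻¹
  (E) m·s⁻¹
Only (A) matches kg·m·s⁻¹.

(A)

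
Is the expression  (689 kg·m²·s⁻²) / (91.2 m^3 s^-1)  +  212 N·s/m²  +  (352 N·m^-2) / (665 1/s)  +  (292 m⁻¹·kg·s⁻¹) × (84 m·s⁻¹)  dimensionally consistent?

No

Reduce each to base SI dimensions:
  (689 kg·m²·s⁻²) / (91.2 m^3 s^-1):  [kg·m²·s⁻²] / [m³·s⁻¹] = kg·m⁻¹·s⁻¹
  212 N·s/m²:  N·s·m⁻² = kg·m·s⁻²·s·m⁻² = kg·m⁻¹·s⁻¹
  (352 N·m^-2) / (665 1/s):  [kg·m⁻¹·s⁻²] / [s⁻¹] = kg·m⁻¹·s⁻¹
  (292 m⁻¹·kg·s⁻¹) × (84 m·s⁻¹):  [kg·m⁻¹·s⁻¹] · [m·s⁻¹] = kg·s⁻²
The terms do not share a single dimension (kg·m⁻¹·s⁻¹ vs kg·s⁻²).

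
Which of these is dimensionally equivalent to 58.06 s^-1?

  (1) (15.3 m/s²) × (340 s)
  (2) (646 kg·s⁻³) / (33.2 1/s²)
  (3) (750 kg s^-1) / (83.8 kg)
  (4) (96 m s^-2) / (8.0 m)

Reference: s⁻¹.
Each option:
  (1) [m·s⁻²] · [s] = m·s⁻¹
  (2) [kg·s⁻³] / [s⁻²] = kg·s⁻¹
  (3) [kg·s⁻¹] / [kg] = s⁻¹  ← same
  (4) [m·s⁻²] / [m] = s⁻²
Only (3) matches s⁻¹.

(3)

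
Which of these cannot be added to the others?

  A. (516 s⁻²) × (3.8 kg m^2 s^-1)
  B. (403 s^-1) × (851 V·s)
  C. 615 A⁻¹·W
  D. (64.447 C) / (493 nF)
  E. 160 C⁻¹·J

A.

In SI base units:
  A. [s⁻²] · [kg·m²·s⁻¹] = kg·m²·s⁻³
  B. [s⁻¹] · [kg·m²·s⁻²·A⁻¹] = kg·m²·s⁻³·A⁻¹
  C. W·A⁻¹ = J·s⁻¹·A⁻¹ = kg·m²·s⁻³·A⁻¹
  D. [s·A] / [kg⁻¹·m⁻²·s⁴·A²] = kg·m²·s⁻³·A⁻¹
  E. J·C⁻¹ = N·m·(s·A)⁻¹ = kg·m²·s⁻³·A⁻¹
All reduce to kg·m²·s⁻³·A⁻¹ except A., which is kg·m²·s⁻³.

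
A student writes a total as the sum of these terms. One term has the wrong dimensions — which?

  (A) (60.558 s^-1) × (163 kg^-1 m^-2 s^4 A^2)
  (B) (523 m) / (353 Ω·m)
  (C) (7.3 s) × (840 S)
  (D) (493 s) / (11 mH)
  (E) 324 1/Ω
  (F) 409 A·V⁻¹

Dimensions:
  (A) [s⁻¹] · [kg⁻¹·m⁻²·s⁴·A²] = kg⁻¹·m⁻²·s³·A²
  (B) [m] / [kg·m³·s⁻³·A⁻²] = kg⁻¹·m⁻²·s³·A²
  (C) [s] · [kg⁻¹·m⁻²·s³·A²] = kg⁻¹·m⁻²·s⁴·A²
  (D) [s] / [kg·m²·s⁻²·A⁻²] = kg⁻¹·m⁻²·s³·A²
  (E) Ω⁻¹ = (V·A⁻¹)⁻¹ = kg⁻¹·m⁻²·s³·A²
  (F) A·V⁻¹ = A·(J·C⁻¹)⁻¹ = kg⁻¹·m⁻²·s³·A²
All reduce to kg⁻¹·m⁻²·s³·A² except (C), which is kg⁻¹·m⁻²·s⁴·A².

(C)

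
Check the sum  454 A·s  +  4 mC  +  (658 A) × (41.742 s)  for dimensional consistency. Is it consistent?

Yes

In SI base units:
  454 A·s:  A·s = s·A
  4 mC:  C = s·A
  (658 A) × (41.742 s):  [A] · [s] = s·A
Every term reduces to s·A.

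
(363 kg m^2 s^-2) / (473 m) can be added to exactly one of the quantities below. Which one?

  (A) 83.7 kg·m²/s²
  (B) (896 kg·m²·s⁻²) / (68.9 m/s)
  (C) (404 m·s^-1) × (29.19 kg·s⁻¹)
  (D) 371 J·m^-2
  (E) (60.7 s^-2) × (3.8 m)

Reference: [kg·m²·s⁻²] / [m] = kg·m·s⁻².
Each option:
  (A) kg·m²·s⁻²
  (B) [kg·m²·s⁻²] / [m·s⁻¹] = kg·m·s⁻¹
  (C) [m·s⁻¹] · [kg·s⁻¹] = kg·m·s⁻²  ← same
  (D) J·m⁻² = N·m·m⁻² = kg·s⁻²
  (E) [s⁻²] · [m] = m·s⁻²
Only (C) matches kg·m·s⁻².

(C)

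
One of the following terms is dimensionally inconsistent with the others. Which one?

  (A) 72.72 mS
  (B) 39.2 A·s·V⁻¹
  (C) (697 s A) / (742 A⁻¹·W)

Expand each in SI base units:
  (A) S = Ω⁻¹ = kg⁻¹·m⁻²·s³·A²
  (B) A·s·V⁻¹ = A·s·(J·C⁻¹)⁻¹ = kg⁻¹·m⁻²·s⁴·A²
  (C) [s·A] / [kg·m²·s⁻³·A⁻¹] = kg⁻¹·m⁻²·s⁴·A²
All reduce to kg⁻¹·m⁻²·s⁴·A² except (A), which is kg⁻¹·m⁻²·s³·A².

(A)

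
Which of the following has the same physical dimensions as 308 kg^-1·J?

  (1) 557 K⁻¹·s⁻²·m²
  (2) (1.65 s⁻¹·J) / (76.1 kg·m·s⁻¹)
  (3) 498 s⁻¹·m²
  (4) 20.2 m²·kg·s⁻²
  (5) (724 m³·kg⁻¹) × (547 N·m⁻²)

(5)

Reference: J·kg⁻¹ = N·m·kg⁻¹ = m²·s⁻².
Each option:
  (1) m²·s⁻²·K⁻¹
  (2) [kg·m²·s⁻³] / [kg·m·s⁻¹] = m·s⁻²
  (3) m²·s⁻¹
  (4) kg·m²·s⁻²
  (5) [kg⁻¹·m³] · [kg·m⁻¹·s⁻²] = m²·s⁻²  ← same
Only (5) matches m²·s⁻².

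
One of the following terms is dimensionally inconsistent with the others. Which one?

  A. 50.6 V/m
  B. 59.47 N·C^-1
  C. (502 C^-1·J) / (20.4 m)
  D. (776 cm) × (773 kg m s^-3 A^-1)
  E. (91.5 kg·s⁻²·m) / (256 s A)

D.

In SI base units:
  A. V·m⁻¹ = J·C⁻¹·m⁻¹ = kg·m·s⁻³·A⁻¹
  B. N·C⁻¹ = kg·m·s⁻²·(s·A)⁻¹ = kg·m·s⁻³·A⁻¹
  C. [kg·m²·s⁻³·A⁻¹] / [m] = kg·m·s⁻³·A⁻¹
  D. [m] · [kg·m·s⁻³·A⁻¹] = kg·m²·s⁻³·A⁻¹
  E. [kg·m·s⁻²] / [s·A] = kg·m·s⁻³·A⁻¹
All reduce to kg·m·s⁻³·A⁻¹ except D., which is kg·m²·s⁻³·A⁻¹.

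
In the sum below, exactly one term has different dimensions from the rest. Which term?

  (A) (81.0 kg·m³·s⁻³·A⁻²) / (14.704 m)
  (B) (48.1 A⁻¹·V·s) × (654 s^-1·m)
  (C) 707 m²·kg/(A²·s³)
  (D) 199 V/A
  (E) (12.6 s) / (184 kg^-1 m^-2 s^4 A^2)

Work out the base dimensions of each:
  (A) [kg·m³·s⁻³·A⁻²] / [m] = kg·m²·s⁻³·A⁻²
  (B) [kg·m²·s⁻²·A⁻²] · [m·s⁻¹] = kg·m³·s⁻³·A⁻²
  (C) kg·m²·s⁻³·A⁻²
  (D) V·A⁻¹ = J·C⁻¹·A⁻¹ = kg·m²·s⁻³·A⁻²
  (E) [s] / [kg⁻¹·m⁻²·s⁴·A²] = kg·m²·s⁻³·A⁻²
All reduce to kg·m²·s⁻³·A⁻² except (B), which is kg·m³·s⁻³·A⁻².

(B)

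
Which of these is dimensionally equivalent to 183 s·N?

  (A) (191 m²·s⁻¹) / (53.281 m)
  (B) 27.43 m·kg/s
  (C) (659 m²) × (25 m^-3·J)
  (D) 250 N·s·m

(B)

Reference: N·s = kg·m·s⁻²·s = kg·m·s⁻¹.
Each option:
  (A) [m²·s⁻¹] / [m] = m·s⁻¹
  (B) kg·m·s⁻¹  ← same
  (C) [m²] · [kg·m⁻¹·s⁻²] = kg·m·s⁻²
  (D) N·m·s = kg·m·s⁻²·m·s = kg·m²·s⁻¹
Only (B) matches kg·m·s⁻¹.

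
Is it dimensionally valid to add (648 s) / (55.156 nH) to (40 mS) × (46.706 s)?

No

Expand each in SI base units:
  (648 s) / (55.156 nH):  [s] / [kg·m²·s⁻²·A⁻²] = kg⁻¹·m⁻²·s³·A²
  (40 mS) × (46.706 s):  [kg⁻¹·m⁻²·s³·A²] · [s] = kg⁻¹·m⁻²·s⁴·A²
kg⁻¹·m⁻²·s³·A² ≠ kg⁻¹·m⁻²·s⁴·A², so they cannot be added.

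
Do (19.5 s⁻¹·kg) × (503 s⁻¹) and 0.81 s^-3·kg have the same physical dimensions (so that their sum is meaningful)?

Expand each in SI base units:
  (19.5 s⁻¹·kg) × (503 s⁻¹):  [kg·s⁻¹] · [s⁻¹] = kg·s⁻²
  0.81 s^-3·kg:  kg·s⁻³
kg·s⁻² ≠ kg·s⁻³, so they cannot be added.

No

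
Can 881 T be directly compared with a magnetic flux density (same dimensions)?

In SI base units:
  881 T:  T = Wb·m⁻² = kg·s⁻²·A⁻¹
  a magnetic flux density:  [magnetic flux density] = kg·s⁻²·A⁻¹
Both are kg·s⁻²·A⁻¹, so they have the same dimensions and can be added.

Yes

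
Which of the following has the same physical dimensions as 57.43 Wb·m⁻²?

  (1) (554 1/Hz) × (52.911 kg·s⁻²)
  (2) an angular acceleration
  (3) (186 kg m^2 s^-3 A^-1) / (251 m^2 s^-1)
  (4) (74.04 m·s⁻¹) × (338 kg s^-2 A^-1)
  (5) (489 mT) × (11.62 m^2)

(3)

Reference: Wb·m⁻² = V·s·m⁻² = kg·s⁻²·A⁻¹.
Each option:
  (1) [s] · [kg·s⁻²] = kg·s⁻¹
  (2) [angular acceleration] = s⁻²
  (3) [kg·m²·s⁻³·A⁻¹] / [m²·s⁻¹] = kg·s⁻²·A⁻¹  ← same
  (4) [m·s⁻¹] · [kg·s⁻²·A⁻¹] = kg·m·s⁻³·A⁻¹
  (5) [kg·s⁻²·A⁻¹] · [m²] = kg·m²·s⁻²·A⁻¹
Only (3) matches kg·s⁻²·A⁻¹.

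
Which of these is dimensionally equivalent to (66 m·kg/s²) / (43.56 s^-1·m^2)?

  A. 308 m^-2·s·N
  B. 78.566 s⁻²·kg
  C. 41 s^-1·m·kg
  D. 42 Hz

Reference: [kg·m·s⁻²] / [m²·s⁻¹] = kg·m⁻¹·s⁻¹.
Each option:
  A. N·s·m⁻² = kg·m·s⁻²·s·m⁻² = kg·m⁻¹·s⁻¹  ← same
  B. kg·s⁻²
  C. kg·m·s⁻¹
  D. Hz = s⁻¹
Only A. matches kg·m⁻¹·s⁻¹.

A.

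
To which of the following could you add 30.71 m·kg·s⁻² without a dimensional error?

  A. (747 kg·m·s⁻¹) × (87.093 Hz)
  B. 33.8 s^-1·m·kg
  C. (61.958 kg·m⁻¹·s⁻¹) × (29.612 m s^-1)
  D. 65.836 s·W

Reference: kg·m·s⁻².
Each option:
  A. [kg·m·s⁻¹] · [s⁻¹] = kg·m·s⁻²  ← same
  B. kg·m·s⁻¹
  C. [kg·m⁻¹·s⁻¹] · [m·s⁻¹] = kg·s⁻²
  D. W·s = J·s⁻¹·s = kg·m²·s⁻²
Only A. matches kg·m·s⁻².

A.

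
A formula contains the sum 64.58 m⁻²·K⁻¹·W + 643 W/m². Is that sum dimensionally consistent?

No

Expand each in SI base units:
  64.58 m⁻²·K⁻¹·W:  W·m⁻²·K⁻¹ = J·s⁻¹·m⁻²·K⁻¹ = kg·s⁻³·K⁻¹
  643 W/m²:  W·m⁻² = J·s⁻¹·m⁻² = kg·s⁻³
kg·s⁻³·K⁻¹ ≠ kg·s⁻³, so they cannot be added.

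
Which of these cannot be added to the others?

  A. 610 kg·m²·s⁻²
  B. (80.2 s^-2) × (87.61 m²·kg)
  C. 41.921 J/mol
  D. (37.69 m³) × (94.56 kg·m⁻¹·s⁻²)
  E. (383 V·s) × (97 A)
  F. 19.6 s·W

C.

Work out the base dimensions of each:
  A. kg·m²·s⁻²
  B. [s⁻²] · [kg·m²] = kg·m²·s⁻²
  C. J·mol⁻¹ = N·m·mol⁻¹ = kg·m²·s⁻²·mol⁻¹
  D. [m³] · [kg·m⁻¹·s⁻²] = kg·m²·s⁻²
  E. [kg·m²·s⁻²·A⁻¹] · [A] = kg·m²·s⁻²
  F. W·s = J·s⁻¹·s = kg·m²·s⁻²
All reduce to kg·m²·s⁻² except C., which is kg·m²·s⁻²·mol⁻¹.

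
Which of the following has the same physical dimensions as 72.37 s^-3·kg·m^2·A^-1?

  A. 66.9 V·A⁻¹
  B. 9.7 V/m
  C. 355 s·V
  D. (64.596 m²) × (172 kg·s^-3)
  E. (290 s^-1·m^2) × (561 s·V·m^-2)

E.

Reference: kg·m²·s⁻³·A⁻¹.
Each option:
  A. V·A⁻¹ = J·C⁻¹·A⁻¹ = kg·m²·s⁻³·A⁻²
  B. V·m⁻¹ = J·C⁻¹·m⁻¹ = kg·m·s⁻³·A⁻¹
  C. V·s = J·C⁻¹·s = kg·m²·s⁻²·A⁻¹
  D. [m²] · [kg·s⁻³] = kg·m²·s⁻³
  E. [m²·s⁻¹] · [kg·s⁻²·A⁻¹] = kg·m²·s⁻³·A⁻¹  ← same
Only E. matches kg·m²·s⁻³·A⁻¹.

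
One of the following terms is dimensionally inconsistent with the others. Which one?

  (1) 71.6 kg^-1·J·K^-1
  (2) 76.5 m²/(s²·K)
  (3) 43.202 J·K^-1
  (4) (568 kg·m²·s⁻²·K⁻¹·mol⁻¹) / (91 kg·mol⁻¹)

(3)

In SI base units:
  (1) J·kg⁻¹·K⁻¹ = N·m·kg⁻¹·K⁻¹ = m²·s⁻²·K⁻¹
  (2) m²·s⁻²·K⁻¹
  (3) J·K⁻¹ = N·m·K⁻¹ = kg·m²·s⁻²·K⁻¹
  (4) [kg·m²·s⁻²·K⁻¹·mol⁻¹] / [kg·mol⁻¹] = m²·s⁻²·K⁻¹
All reduce to m²·s⁻²·K⁻¹ except (3), which is kg·m²·s⁻²·K⁻¹.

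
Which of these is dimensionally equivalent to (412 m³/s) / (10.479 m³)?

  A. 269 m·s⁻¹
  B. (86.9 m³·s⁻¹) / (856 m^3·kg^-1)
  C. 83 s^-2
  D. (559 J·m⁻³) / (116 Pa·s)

D.

Reference: [m³·s⁻¹] / [m³] = s⁻¹.
Each option:
  A. m·s⁻¹
  B. [m³·s⁻¹] / [kg⁻¹·m³] = kg·s⁻¹
  C. s⁻²
  D. [kg·m⁻¹·s⁻²] / [kg·m⁻¹·s⁻¹] = s⁻¹  ← same
Only D. matches s⁻¹.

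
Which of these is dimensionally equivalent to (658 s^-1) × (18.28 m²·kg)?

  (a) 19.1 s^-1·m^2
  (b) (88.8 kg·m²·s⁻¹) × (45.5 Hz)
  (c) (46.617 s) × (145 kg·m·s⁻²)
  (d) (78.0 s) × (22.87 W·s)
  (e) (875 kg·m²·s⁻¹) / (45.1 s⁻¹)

(d)

Reference: [s⁻¹] · [kg·m²] = kg·m²·s⁻¹.
Each option:
  (a) m²·s⁻¹
  (b) [kg·m²·s⁻¹] · [s⁻¹] = kg·m²·s⁻²
  (c) [s] · [kg·m·s⁻²] = kg·m·s⁻¹
  (d) [s] · [kg·m²·s⁻²] = kg·m²·s⁻¹  ← same
  (e) [kg·m²·s⁻¹] / [s⁻¹] = kg·m²
Only (d) matches kg·m²·s⁻¹.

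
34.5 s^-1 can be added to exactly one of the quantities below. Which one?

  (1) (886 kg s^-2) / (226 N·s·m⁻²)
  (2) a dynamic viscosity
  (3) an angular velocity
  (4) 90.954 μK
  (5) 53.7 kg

Reference: s⁻¹.
Each option:
  (1) [kg·s⁻²] / [kg·m⁻¹·s⁻¹] = m·s⁻¹
  (2) [dynamic viscosity] = kg·m⁻¹·s⁻¹
  (3) [angular velocity] = s⁻¹  ← same
  (4) K
  (5) kg
Only (3) matches s⁻¹.

(3)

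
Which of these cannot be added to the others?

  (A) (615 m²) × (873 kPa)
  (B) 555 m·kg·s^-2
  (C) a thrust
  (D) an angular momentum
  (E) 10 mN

(D)

Work out the base dimensions of each:
  (A) [m²] · [kg·m⁻¹·s⁻²] = kg·m·s⁻²
  (B) kg·m·s⁻²
  (C) [thrust] = kg·m·s⁻²
  (D) [angular momentum] = kg·m²·s⁻¹
  (E) N = kg·m·s⁻²
All reduce to kg·m·s⁻² except (D), which is kg·m²·s⁻¹.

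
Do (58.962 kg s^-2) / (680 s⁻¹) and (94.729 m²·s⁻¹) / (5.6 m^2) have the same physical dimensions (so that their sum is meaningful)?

No

Reduce each to base SI dimensions:
  (58.962 kg s^-2) / (680 s⁻¹):  [kg·s⁻²] / [s⁻¹] = kg·s⁻¹
  (94.729 m²·s⁻¹) / (5.6 m^2):  [m²·s⁻¹] / [m²] = s⁻¹
kg·s⁻¹ ≠ s⁻¹, so they cannot be added.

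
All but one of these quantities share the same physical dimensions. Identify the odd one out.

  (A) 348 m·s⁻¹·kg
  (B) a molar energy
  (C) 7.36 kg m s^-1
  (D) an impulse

(B)

In SI base units:
  (A) kg·m·s⁻¹
  (B) [molar energy] = kg·m²·s⁻²·mol⁻¹
  (C) kg·m·s⁻¹
  (D) [impulse] = kg·m·s⁻¹
All reduce to kg·m·s⁻¹ except (B), which is kg·m²·s⁻²·mol⁻¹.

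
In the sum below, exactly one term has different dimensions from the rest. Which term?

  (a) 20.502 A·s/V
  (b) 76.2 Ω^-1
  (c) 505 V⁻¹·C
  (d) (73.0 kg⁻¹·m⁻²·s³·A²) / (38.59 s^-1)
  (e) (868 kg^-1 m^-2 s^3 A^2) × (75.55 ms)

(b)

Work out the base dimensions of each:
  (a) A·s·V⁻¹ = A·s·(J·C⁻¹)⁻¹ = kg⁻¹·m⁻²·s⁴·A²
  (b) Ω⁻¹ = (V·A⁻¹)⁻¹ = kg⁻¹·m⁻²·s³·A²
  (c) C·V⁻¹ = s·A·(J·C⁻¹)⁻¹ = kg⁻¹·m⁻²·s⁴·A²
  (d) [kg⁻¹·m⁻²·s³·A²] / [s⁻¹] = kg⁻¹·m⁻²·s⁴·A²
  (e) [kg⁻¹·m⁻²·s³·A²] · [s] = kg⁻¹·m⁻²·s⁴·A²
All reduce to kg⁻¹·m⁻²·s⁴·A² except (b), which is kg⁻¹·m⁻²·s³·A².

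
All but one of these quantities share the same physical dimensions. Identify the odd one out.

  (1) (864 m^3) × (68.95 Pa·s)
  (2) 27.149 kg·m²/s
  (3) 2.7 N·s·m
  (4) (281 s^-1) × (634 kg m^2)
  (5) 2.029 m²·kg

(5)

Dimensions:
  (1) [m³] · [kg·m⁻¹·s⁻¹] = kg·m²·s⁻¹
  (2) kg·m²·s⁻¹
  (3) N·m·s = kg·m·s⁻²·m·s = kg·m²·s⁻¹
  (4) [s⁻¹] · [kg·m²] = kg·m²·s⁻¹
  (5) kg·m²
All reduce to kg·m²·s⁻¹ except (5), which is kg·m².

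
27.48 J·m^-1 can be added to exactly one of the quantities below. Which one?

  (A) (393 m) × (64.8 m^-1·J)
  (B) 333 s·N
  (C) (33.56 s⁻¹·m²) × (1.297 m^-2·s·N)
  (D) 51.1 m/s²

Reference: J·m⁻¹ = N·m·m⁻¹ = kg·m·s⁻².
Each option:
  (A) [m] · [kg·m·s⁻²] = kg·m²·s⁻²
  (B) N·s = kg·m·s⁻²·s = kg·m·s⁻¹
  (C) [m²·s⁻¹] · [kg·m⁻¹·s⁻¹] = kg·m·s⁻²  ← same
  (D) m·s⁻²
Only (C) matches kg·m·s⁻².

(C)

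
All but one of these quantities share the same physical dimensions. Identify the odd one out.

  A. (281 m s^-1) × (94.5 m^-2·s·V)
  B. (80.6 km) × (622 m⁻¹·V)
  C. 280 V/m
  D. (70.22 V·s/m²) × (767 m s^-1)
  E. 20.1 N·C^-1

B.

In SI base units:
  A. [m·s⁻¹] · [kg·s⁻²·A⁻¹] = kg·m·s⁻³·A⁻¹
  B. [m] · [kg·m·s⁻³·A⁻¹] = kg·m²·s⁻³·A⁻¹
  C. V·m⁻¹ = J·C⁻¹·m⁻¹ = kg·m·s⁻³·A⁻¹
  D. [kg·s⁻²·A⁻¹] · [m·s⁻¹] = kg·m·s⁻³·A⁻¹
  E. N·C⁻¹ = kg·m·s⁻²·(s·A)⁻¹ = kg·m·s⁻³·A⁻¹
All reduce to kg·m·s⁻³·A⁻¹ except B., which is kg·m²·s⁻³·A⁻¹.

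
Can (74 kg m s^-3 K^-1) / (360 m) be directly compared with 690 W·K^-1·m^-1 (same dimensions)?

In SI base units:
  (74 kg m s^-3 K^-1) / (360 m):  [kg·m·s⁻³·K⁻¹] / [m] = kg·s⁻³·K⁻¹
  690 W·K^-1·m^-1:  W·m⁻¹·K⁻¹ = J·s⁻¹·m⁻¹·K⁻¹ = kg·m·s⁻³·K⁻¹
kg·s⁻³·K⁻¹ ≠ kg·m·s⁻³·K⁻¹, so they cannot be added.

No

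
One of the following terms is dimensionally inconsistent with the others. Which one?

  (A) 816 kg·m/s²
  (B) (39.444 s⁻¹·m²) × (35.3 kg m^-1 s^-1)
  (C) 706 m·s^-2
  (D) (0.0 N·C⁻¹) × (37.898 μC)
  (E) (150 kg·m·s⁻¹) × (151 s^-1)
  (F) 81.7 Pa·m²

(C)

Reduce each to base SI dimensions:
  (A) kg·m·s⁻²
  (B) [m²·s⁻¹] · [kg·m⁻¹·s⁻¹] = kg·m·s⁻²
  (C) m·s⁻²
  (D) [kg·m·s⁻³·A⁻¹] · [s·A] = kg·m·s⁻²
  (E) [kg·m·s⁻¹] · [s⁻¹] = kg·m·s⁻²
  (F) Pa·m² = N·m⁻²·m² = kg·m·s⁻²
All reduce to kg·m·s⁻² except (C), which is m·s⁻².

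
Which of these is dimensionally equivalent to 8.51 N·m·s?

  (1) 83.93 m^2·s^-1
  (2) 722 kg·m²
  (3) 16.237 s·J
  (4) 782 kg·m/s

(3)

Reference: N·m·s = kg·m·s⁻²·m·s = kg·m²·s⁻¹.
Each option:
  (1) m²·s⁻¹
  (2) kg·m²
  (3) J·s = N·m·s = kg·m²·s⁻¹  ← same
  (4) kg·m·s⁻¹
Only (3) matches kg·m²·s⁻¹.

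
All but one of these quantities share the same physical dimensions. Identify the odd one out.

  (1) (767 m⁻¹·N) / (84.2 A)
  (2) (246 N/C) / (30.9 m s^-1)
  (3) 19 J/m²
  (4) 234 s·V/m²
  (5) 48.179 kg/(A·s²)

In SI base units:
  (1) [kg·s⁻²] / [A] = kg·s⁻²·A⁻¹
  (2) [kg·m·s⁻³·A⁻¹] / [m·s⁻¹] = kg·s⁻²·A⁻¹
  (3) J·m⁻² = N·m·m⁻² = kg·s⁻²
  (4) V·s·m⁻² = J·C⁻¹·s·m⁻² = kg·s⁻²·A⁻¹
  (5) kg·s⁻²·A⁻¹
All reduce to kg·s⁻²·A⁻¹ except (3), which is kg·s⁻².

(3)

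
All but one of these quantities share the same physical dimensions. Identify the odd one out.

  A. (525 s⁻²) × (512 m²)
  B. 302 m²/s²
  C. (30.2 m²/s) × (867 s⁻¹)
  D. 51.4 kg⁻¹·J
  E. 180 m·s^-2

In SI base units:
  A. [s⁻²] · [m²] = m²·s⁻²
  B. m²·s⁻²
  C. [m²·s⁻¹] · [s⁻¹] = m²·s⁻²
  D. J·kg⁻¹ = N·m·kg⁻¹ = m²·s⁻²
  E. m·s⁻²
All reduce to m²·s⁻² except E., which is m·s⁻².

E.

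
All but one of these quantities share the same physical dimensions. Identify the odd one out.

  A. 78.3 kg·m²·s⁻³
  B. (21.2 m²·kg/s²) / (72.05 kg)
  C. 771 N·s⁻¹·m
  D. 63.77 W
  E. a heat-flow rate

Expand each in SI base units:
  A. kg·m²·s⁻³
  B. [kg·m²·s⁻²] / [kg] = m²·s⁻²
  C. N·m·s⁻¹ = kg·m·s⁻²·m·s⁻¹ = kg·m²·s⁻³
  D. W = J·s⁻¹ = kg·m²·s⁻³
  E. [heat-flow rate] = kg·m²·s⁻³
All reduce to kg·m²·s⁻³ except B., which is m²·s⁻².

B.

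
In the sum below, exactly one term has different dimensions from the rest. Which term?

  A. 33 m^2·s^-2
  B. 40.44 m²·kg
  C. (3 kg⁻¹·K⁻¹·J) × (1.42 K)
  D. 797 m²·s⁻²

B.

Work out the base dimensions of each:
  A. m²·s⁻²
  B. kg·m²
  C. [m²·s⁻²·K⁻¹] · [K] = m²·s⁻²
  D. m²·s⁻²
All reduce to m²·s⁻² except B., which is kg·m².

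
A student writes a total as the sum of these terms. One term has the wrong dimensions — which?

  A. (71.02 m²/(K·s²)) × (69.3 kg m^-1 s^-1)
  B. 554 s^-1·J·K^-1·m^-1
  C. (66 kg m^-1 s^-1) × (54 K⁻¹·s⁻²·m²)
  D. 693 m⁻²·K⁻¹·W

Work out the base dimensions of each:
  A. [m²·s⁻²·K⁻¹] · [kg·m⁻¹·s⁻¹] = kg·m·s⁻³·K⁻¹
  B. J·s⁻¹·m⁻¹·K⁻¹ = N·m·s⁻¹·m⁻¹·K⁻¹ = kg·m·s⁻³·K⁻¹
  C. [kg·m⁻¹·s⁻¹] · [m²·s⁻²·K⁻¹] = kg·m·s⁻³·K⁻¹
  D. W·m⁻²·K⁻¹ = J·s⁻¹·m⁻²·K⁻¹ = kg·s⁻³·K⁻¹
All reduce to kg·m·s⁻³·K⁻¹ except D., which is kg·s⁻³·K⁻¹.

D.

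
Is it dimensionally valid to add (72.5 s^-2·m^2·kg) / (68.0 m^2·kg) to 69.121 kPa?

Dimensions:
  (72.5 s^-2·m^2·kg) / (68.0 m^2·kg):  [kg·m²·s⁻²] / [kg·m²] = s⁻²
  69.121 kPa:  Pa = N·m⁻² = kg·m⁻¹·s⁻²
s⁻² ≠ kg·m⁻¹·s⁻², so they cannot be added.

No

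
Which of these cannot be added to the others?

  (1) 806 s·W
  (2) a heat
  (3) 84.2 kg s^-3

(3)

Dimensions:
  (1) W·s = J·s⁻¹·s = kg·m²·s⁻²
  (2) [heat] = kg·m²·s⁻²
  (3) kg·s⁻³
All reduce to kg·m²·s⁻² except (3), which is kg·s⁻³.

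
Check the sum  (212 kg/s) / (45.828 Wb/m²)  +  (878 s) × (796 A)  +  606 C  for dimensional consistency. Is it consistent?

Work out the base dimensions of each:
  (212 kg/s) / (45.828 Wb/m²):  [kg·s⁻¹] / [kg·s⁻²·A⁻¹] = s·A
  (878 s) × (796 A):  [s] · [A] = s·A
  606 C:  C = s·A
Every term reduces to s·A.

Yes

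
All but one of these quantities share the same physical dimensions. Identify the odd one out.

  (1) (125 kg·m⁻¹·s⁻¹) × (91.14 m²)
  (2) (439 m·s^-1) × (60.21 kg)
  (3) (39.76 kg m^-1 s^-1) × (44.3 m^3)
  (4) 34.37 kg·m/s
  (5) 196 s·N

Expand each in SI base units:
  (1) [kg·m⁻¹·s⁻¹] · [m²] = kg·m·s⁻¹
  (2) [m·s⁻¹] · [kg] = kg·m·s⁻¹
  (3) [kg·m⁻¹·s⁻¹] · [m³] = kg·m²·s⁻¹
  (4) kg·m·s⁻¹
  (5) N·s = kg·m·s⁻²·s = kg·m·s⁻¹
All reduce to kg·m·s⁻¹ except (3), which is kg·m²·s⁻¹.

(3)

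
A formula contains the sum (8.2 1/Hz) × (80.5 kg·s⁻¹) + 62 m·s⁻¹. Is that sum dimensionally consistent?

Dimensions:
  (8.2 1/Hz) × (80.5 kg·s⁻¹):  [s] · [kg·s⁻¹] = kg
  62 m·s⁻¹:  m·s⁻¹
kg ≠ m·s⁻¹, so they cannot be added.

No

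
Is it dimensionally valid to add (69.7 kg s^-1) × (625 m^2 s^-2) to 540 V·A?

In SI base units:
  (69.7 kg s^-1) × (625 m^2 s^-2):  [kg·s⁻¹] · [m²·s⁻²] = kg·m²·s⁻³
  540 V·A:  V·A = J·C⁻¹·A = kg·m²·s⁻³
Both are kg·m²·s⁻³, so they have the same dimensions and can be added.

Yes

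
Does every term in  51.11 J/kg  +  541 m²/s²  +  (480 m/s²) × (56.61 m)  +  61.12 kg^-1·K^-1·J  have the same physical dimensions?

In SI base units:
  51.11 J/kg:  J·kg⁻¹ = N·m·kg⁻¹ = m²·s⁻²
  541 m²/s²:  m²·s⁻²
  (480 m/s²) × (56.61 m):  [m·s⁻²] · [m] = m²·s⁻²
  61.12 kg^-1·K^-1·J:  J·kg⁻¹·K⁻¹ = N·m·kg⁻¹·K⁻¹ = m²·s⁻²·K⁻¹
The terms do not share a single dimension (m²·s⁻² vs m²·s⁻²·K⁻¹).

No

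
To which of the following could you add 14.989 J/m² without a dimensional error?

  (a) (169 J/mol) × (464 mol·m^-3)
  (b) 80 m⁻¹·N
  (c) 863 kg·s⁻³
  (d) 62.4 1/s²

(b)

Reference: J·m⁻² = N·m·m⁻² = kg·s⁻².
Each option:
  (a) [kg·m²·s⁻²·mol⁻¹] · [m⁻³·mol] = kg·m⁻¹·s⁻²
  (b) N·m⁻¹ = kg·m·s⁻²·m⁻¹ = kg·s⁻²  ← same
  (c) kg·s⁻³
  (d) s⁻²
Only (b) matches kg·s⁻².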